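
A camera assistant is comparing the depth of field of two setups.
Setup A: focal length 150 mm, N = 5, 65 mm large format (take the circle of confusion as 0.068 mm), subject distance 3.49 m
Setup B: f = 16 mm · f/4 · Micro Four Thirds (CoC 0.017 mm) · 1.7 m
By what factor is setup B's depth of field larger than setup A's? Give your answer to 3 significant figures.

5.38

Setup A: H = 150²/(5×0.068) + 150 ≈ 66326.5 mm; DoF = Df − Dn = 3675.51 − 3322.32 ≈ 353.19 mm.
Setup B: H = 16²/(4×0.017) + 16 ≈ 3780.7 mm; DoF = Df − Dn = 3075.9 − 1174.6 ≈ 1901.3 mm.
Ratio = 1901.3 / 353.19 ≈ 5.38.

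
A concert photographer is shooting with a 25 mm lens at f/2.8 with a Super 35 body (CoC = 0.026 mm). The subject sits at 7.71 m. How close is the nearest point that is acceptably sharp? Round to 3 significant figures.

Hyperfocal distance H = f²/(N·c) + f = 25²/(2.8 × 0.026) + 25 = 625/0.0728 + 25 ≈ 8610.2 mm ≈ 8.610 m.
Near limit Dn = s·(H − f)/(H + s − 2f) = 7710 × (8610.2 − 25) / (8610.2 + 7710 − 2 × 25) = 7710 × 8585.2 / 16270.2 ≈ 4068.3 mm ≈ 4.07 m.

4.07 m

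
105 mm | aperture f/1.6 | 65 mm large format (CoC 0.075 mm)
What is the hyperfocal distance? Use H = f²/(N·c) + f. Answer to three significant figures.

92.0 m

Hyperfocal distance H = f²/(N·c) + f = 105²/(1.6 × 0.075) + 105 = 11025/0.12 + 105 ≈ 91980.0 mm ≈ 92.0 m.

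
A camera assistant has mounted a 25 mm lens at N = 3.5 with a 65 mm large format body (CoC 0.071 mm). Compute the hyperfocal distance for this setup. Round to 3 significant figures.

Hyperfocal distance H = f²/(N·c) + f = 25²/(3.5 × 0.071) + 25 = 625/0.2485 + 25 ≈ 2540.1 mm ≈ 2.54 m.

2.54 m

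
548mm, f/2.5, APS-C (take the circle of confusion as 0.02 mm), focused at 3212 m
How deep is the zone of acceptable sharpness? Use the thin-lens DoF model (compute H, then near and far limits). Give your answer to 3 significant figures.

4810 m

Hyperfocal distance H = f²/(N·c) + f = 548²/(2.5 × 0.02) + 548 = 300304/0.05 + 548 ≈ 6006628.0 mm ≈ 6007 m.
Near limit Dn = s·(H − f)/(H + s − 2f) = 3212000 × (6006628.0 − 548) / (6006628.0 + 3212000 − 2 × 548) = 3212000 × 6006080.0 / 9217532.0 ≈ 2092917 mm.
Far limit Df = s·(H − f)/(H − s) = 3212000 × (6006628.0 − 548) / (6006628.0 − 3212000) = 3212000 × 6006080.0 / 2794628.0 ≈ 6903076 mm.
Depth of field = Df − Dn = 6903076 − 2092917 ≈ 4810159 mm ≈ 4810 m.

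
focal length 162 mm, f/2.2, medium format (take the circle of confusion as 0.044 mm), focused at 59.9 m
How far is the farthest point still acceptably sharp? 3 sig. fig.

Hyperfocal distance H = f²/(N·c) + f = 162²/(2.2 × 0.044) + 162 = 26244/0.0968 + 162 ≈ 271277.7 mm ≈ 271.3 m.
Far limit Df = s·(H − f)/(H − s) = 59900 × (271277.7 − 162) / (271277.7 − 59900) = 59900 × 271115.7 / 211377.7 ≈ 76828 mm ≈ 76.8 m.

76.8 m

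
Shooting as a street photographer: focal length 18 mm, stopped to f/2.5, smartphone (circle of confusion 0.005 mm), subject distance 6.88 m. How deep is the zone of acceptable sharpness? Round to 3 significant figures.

3.92 m

Hyperfocal distance H = f²/(N·c) + f = 18²/(2.5 × 0.005) + 18 = 324/0.0125 + 18 ≈ 25938.0 mm ≈ 25.94 m.
Near limit Dn = s·(H − f)/(H + s − 2f) = 6880 × (25938.0 − 18) / (25938.0 + 6880 − 2 × 18) = 6880 × 25920.0 / 32782.0 ≈ 5439.9 mm.
Far limit Df = s·(H − f)/(H − s) = 6880 × (25938.0 − 18) / (25938.0 − 6880) = 6880 × 25920.0 / 19058.0 ≈ 9357.2 mm.
Depth of field = Df − Dn = 9357.2 − 5439.9 ≈ 3917.3 mm ≈ 3.92 m.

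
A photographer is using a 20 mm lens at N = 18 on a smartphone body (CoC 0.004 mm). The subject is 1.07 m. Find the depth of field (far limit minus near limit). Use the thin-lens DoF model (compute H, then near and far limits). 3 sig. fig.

419 mm

Hyperfocal distance H = f²/(N·c) + f = 20²/(18 × 0.004) + 20 = 400/0.072 + 20 ≈ 5575.6 mm ≈ 5.576 m.
Near limit Dn = s·(H − f)/(H + s − 2f) = 1070 × (5575.6 − 20) / (5575.6 + 1070 − 2 × 20) = 1070 × 5555.6 / 6605.6 ≈ 899.92 mm.
Far limit Df = s·(H − f)/(H − s) = 1070 × (5575.6 − 20) / (5575.6 − 1070) = 1070 × 5555.6 / 4505.6 ≈ 1319.36 mm.
Depth of field = Df − Dn = 1319.36 − 899.92 ≈ 419.44 mm.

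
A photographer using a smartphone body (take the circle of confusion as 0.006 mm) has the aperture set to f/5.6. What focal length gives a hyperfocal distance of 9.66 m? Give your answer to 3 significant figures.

From H = f²/(N·c) + f, with f ≪ H: f ≈ √(H·N·c) = √(9660 × 5.6 × 0.006) = √324.58 ≈ 18.02 mm.
The +f correction barely moves this — solving exactly, f² + N·c·f − N·c·H = 0 ⇒ f = (−N·c + √((N·c)² + 4·N·c·H))/2 = (−0.0336 + √1298.3)/2 ≈ 17.999 mm, so f ≈ 18.0 mm.

18.0 mm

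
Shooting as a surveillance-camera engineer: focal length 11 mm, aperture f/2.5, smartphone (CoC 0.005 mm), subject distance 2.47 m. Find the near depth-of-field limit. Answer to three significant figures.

1.97 m

Hyperfocal distance H = f²/(N·c) + f = 11²/(2.5 × 0.005) + 11 = 121/0.0125 + 11 ≈ 9691.0 mm ≈ 9.691 m.
Near limit Dn = s·(H − f)/(H + s − 2f) = 2470 × (9691.0 − 11) / (9691.0 + 2470 − 2 × 11) = 2470 × 9680.0 / 12139.0 ≈ 1969.7 mm ≈ 1.97 m.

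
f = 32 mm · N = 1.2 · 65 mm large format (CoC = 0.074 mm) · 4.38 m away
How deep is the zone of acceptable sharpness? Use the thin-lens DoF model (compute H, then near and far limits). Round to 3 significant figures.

3.85 m

Hyperfocal distance H = f²/(N·c) + f = 32²/(1.2 × 0.074) + 32 = 1024/0.0888 + 32 ≈ 11563.5 mm ≈ 11.56 m.
Near limit Dn = s·(H − f)/(H + s − 2f) = 4380 × (11563.5 − 32) / (11563.5 + 4380 − 2 × 32) = 4380 × 11531.5 / 15879.5 ≈ 3180.7 mm.
Far limit Df = s·(H − f)/(H − s) = 4380 × (11563.5 − 32) / (11563.5 − 4380) = 4380 × 11531.5 / 7183.5 ≈ 7031.1 mm.
Depth of field = Df − Dn = 7031.1 − 3180.7 ≈ 3850.4 mm ≈ 3.85 m.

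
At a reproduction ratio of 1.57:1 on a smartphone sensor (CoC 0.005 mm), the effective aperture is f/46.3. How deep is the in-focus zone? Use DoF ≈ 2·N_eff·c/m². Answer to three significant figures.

At magnification m, DoF ≈ 2·N_eff·c/m² = 2 × 46.3 × 0.005 / 1.57² = 0.463 / 2.465 ≈ 0.188 mm.

0.188 mm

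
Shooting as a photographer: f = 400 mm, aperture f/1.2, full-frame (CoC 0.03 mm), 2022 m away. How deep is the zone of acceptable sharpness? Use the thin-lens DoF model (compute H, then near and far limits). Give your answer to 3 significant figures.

Hyperfocal distance H = f²/(N·c) + f = 400²/(1.2 × 0.03) + 400 = 160000/0.036 + 400 ≈ 4444844.4 mm ≈ 4445 m.
Near limit Dn = s·(H − f)/(H + s − 2f) = 2022000 × (4444844.4 − 400) / (4444844.4 + 2022000 − 2 × 400) = 2022000 × 4444444.4 / 6466044.4 ≈ 1389824 mm.
Far limit Df = s·(H − f)/(H − s) = 2022000 × (4444844.4 − 400) / (4444844.4 − 2022000) = 2022000 × 4444444.4 / 2422844.4 ≈ 3709139 mm.
Depth of field = Df − Dn = 3709139 − 1389824 ≈ 2319315 mm ≈ 2320 m.

2320 m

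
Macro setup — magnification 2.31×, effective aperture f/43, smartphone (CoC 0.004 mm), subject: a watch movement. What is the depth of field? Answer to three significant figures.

At magnification m, DoF ≈ 2·N_eff·c/m² = 2 × 43 × 0.004 / 2.31² = 0.344 / 5.336 ≈ 0.0645 mm.

0.0645 mm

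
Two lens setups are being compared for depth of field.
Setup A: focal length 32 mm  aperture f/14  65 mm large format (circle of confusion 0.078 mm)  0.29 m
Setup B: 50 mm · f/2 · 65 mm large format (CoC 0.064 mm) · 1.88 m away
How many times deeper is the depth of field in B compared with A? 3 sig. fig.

Setup A: H = 32²/(14×0.078) + 32 ≈ 969.7 mm; DoF = Df − Dn = 400.07 − 227.43 ≈ 172.64 mm.
Setup B: H = 50²/(2×0.064) + 50 ≈ 19581.2 mm; DoF = Df − Dn = 2074.36 − 1718.94 ≈ 355.42 mm.
Ratio = 355.42 / 172.64 ≈ 2.06.

2.06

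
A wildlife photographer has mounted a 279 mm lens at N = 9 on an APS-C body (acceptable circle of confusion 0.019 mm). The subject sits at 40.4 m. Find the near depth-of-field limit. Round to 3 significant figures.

37.1 m

Hyperfocal distance H = f²/(N·c) + f = 279²/(9 × 0.019) + 279 = 77841/0.171 + 279 ≈ 455489.5 mm ≈ 455.5 m.
Near limit Dn = s·(H − f)/(H + s − 2f) = 40400 × (455489.5 − 279) / (455489.5 + 40400 − 2 × 279) = 40400 × 455210.5 / 495331.5 ≈ 37128 mm ≈ 37.1 m.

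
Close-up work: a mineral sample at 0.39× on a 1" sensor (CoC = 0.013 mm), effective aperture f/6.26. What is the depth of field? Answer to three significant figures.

At magnification m, DoF ≈ 2·N_eff·c/m² = 2 × 6.26 × 0.013 / 0.39² = 0.1628 / 0.1521 ≈ 1.07 mm.

1.07 mm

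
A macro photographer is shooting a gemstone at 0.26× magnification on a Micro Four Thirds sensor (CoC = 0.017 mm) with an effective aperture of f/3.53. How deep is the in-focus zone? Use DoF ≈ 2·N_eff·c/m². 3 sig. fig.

1.78 mm

At magnification m, DoF ≈ 2·N_eff·c/m² = 2 × 3.53 × 0.017 / 0.26² = 0.12 / 0.0676 ≈ 1.78 mm.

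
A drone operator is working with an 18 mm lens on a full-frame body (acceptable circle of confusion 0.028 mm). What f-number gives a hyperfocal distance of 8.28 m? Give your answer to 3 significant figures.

f/1.40

Rearrange H = f²/(N·c) + f for N: N = f² / ((H − f)·c).
N = 18² / ((8280 − 18) × 0.028) = 324 / 231.3 ≈ 1.40.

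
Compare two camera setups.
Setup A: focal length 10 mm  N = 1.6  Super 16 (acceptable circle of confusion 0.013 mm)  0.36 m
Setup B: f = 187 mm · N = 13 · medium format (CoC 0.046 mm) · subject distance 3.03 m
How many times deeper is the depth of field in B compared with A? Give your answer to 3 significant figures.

Setup A: H = 10²/(1.6×0.013) + 10 ≈ 4817.7 mm; DoF = Df − Dn = 388.266 − 335.570 ≈ 52.696 mm.
Setup B: H = 187²/(13×0.046) + 187 ≈ 58663.6 mm; DoF = Df − Dn = 3184.84 − 2889.52 ≈ 295.32 mm.
Ratio = 295.32 / 52.696 ≈ 5.60.

5.60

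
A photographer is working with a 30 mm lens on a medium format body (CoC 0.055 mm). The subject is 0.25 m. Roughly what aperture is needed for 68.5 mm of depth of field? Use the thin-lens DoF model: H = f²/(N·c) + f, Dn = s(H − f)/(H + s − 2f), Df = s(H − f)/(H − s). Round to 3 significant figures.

Write h = H − f = f²/(N·c). The thin-lens limits are Dn = s·h/(h + (s−f)) and Df = s·h/(h − (s−f)), so DoF = Df − Dn = 2·s·(s−f)·h / (h² − (s−f)²).
That is a quadratic in h: DoF·h² − 2·s·(s−f)·h − DoF·(s−f)² = 0 ⇒ h = (s−f)·(s + √(s² + DoF²)) / DoF = 220 × (250 + √(250² + 68.5²)) / 68.5 = 220 × (250 + 259.215) / 68.5 ≈ 1635.4 mm.
Then N = f²/(c·h) = 30² / (0.055 × 1635.4) = 900 / 89.949 ≈ 10.

f/10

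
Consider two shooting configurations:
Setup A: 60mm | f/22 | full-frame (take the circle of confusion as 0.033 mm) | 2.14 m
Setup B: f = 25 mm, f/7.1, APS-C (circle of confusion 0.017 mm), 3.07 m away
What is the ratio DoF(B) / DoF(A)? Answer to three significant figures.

Setup A: H = 60²/(22×0.033) + 60 ≈ 5018.7 mm; DoF = Df − Dn = 3686.3 − 1507.6 ≈ 2178.7 mm.
Setup B: H = 25²/(7.1×0.017) + 25 ≈ 5203.1 mm; DoF = Df − Dn = 7452.4 − 1933.2 ≈ 5519.2 mm.
Ratio = 5519.2 / 2178.7 ≈ 2.53.

2.53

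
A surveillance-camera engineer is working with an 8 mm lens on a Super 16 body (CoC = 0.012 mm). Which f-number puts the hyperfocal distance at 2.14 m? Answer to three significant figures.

f/2.50

Rearrange H = f²/(N·c) + f for N: N = f² / ((H − f)·c).
N = 8² / ((2140 − 8) × 0.012) = 64 / 25.58 ≈ 2.50.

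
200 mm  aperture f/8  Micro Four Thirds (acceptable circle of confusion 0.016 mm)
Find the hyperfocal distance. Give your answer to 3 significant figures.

Hyperfocal distance H = f²/(N·c) + f = 200²/(8 × 0.016) + 200 = 40000/0.128 + 200 ≈ 312700.0 mm ≈ 313 m.

313 m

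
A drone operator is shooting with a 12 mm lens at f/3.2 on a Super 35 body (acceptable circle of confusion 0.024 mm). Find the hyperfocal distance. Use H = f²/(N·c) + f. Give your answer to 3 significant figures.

1.89 m

Hyperfocal distance H = f²/(N·c) + f = 12²/(3.2 × 0.024) + 12 = 144/0.0768 + 12 ≈ 1887.0 mm ≈ 1.89 m.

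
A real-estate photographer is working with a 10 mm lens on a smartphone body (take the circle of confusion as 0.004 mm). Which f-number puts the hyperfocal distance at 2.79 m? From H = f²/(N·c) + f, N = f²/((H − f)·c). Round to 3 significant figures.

f/8.99

Rearrange H = f²/(N·c) + f for N: N = f² / ((H − f)·c).
N = 10² / ((2790 − 10) × 0.004) = 100 / 11.12 ≈ 8.99.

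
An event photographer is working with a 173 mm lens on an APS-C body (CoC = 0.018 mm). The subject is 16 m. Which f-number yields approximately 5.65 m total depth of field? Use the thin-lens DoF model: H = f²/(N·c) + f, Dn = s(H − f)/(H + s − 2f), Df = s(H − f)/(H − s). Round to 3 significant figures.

Write h = H − f = f²/(N·c). The thin-lens limits are Dn = s·h/(h + (s−f)) and Df = s·h/(h − (s−f)), so DoF = Df − Dn = 2·s·(s−f)·h / (h² − (s−f)²).
That is a quadratic in h: DoF·h² − 2·s·(s−f)·h − DoF·(s−f)² = 0 ⇒ h = (s−f)·(s + √(s² + DoF²)) / DoF = 15827 × (16000 + √(16000² + 5650²)) / 5650 = 15827 × (16000 + 16968.3) / 5650 ≈ 92352 mm.
Then N = f²/(c·h) = 173² / (0.018 × 92352) = 29929 / 1662.3 ≈ 18.

f/18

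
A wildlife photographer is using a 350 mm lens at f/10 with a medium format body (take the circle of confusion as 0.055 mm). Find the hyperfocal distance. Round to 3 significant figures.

223 m

Hyperfocal distance H = f²/(N·c) + f = 350²/(10 × 0.055) + 350 = 122500/0.55 + 350 ≈ 223077.3 mm ≈ 223 m.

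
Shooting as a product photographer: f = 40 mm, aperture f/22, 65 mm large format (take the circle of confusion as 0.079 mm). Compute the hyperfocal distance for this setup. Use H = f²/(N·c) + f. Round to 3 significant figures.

Hyperfocal distance H = f²/(N·c) + f = 40²/(22 × 0.079) + 40 = 1600/1.738 + 40 ≈ 960.6 mm ≈ 0.961 m.

0.961 m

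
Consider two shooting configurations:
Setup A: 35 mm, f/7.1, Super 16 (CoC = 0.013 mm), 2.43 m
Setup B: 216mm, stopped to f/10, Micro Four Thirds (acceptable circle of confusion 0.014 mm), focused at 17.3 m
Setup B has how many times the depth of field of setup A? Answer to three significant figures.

Setup A: H = 35²/(7.1×0.013) + 35 ≈ 13306.9 mm; DoF = Df − Dn = 2965.06 − 2058.53 ≈ 906.53 mm.
Setup B: H = 216²/(10×0.014) + 216 ≈ 333473.1 mm; DoF = Df − Dn = 18234.8 − 16456.4 ≈ 1778.4 mm.
Ratio = 1778.4 / 906.53 ≈ 1.96.

1.96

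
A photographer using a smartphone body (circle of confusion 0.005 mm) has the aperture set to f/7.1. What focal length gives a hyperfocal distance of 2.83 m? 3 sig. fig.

From H = f²/(N·c) + f, with f ≪ H: f ≈ √(H·N·c) = √(2830 × 7.1 × 0.005) = √100.46 ≈ 10.02 mm.
The +f correction barely moves this — solving exactly, f² + N·c·f − N·c·H = 0 ⇒ f = (−N·c + √((N·c)² + 4·N·c·H))/2 = (−0.0355 + √401.86)/2 ≈ 10.005 mm, so f ≈ 10.0 mm.

10.0 mm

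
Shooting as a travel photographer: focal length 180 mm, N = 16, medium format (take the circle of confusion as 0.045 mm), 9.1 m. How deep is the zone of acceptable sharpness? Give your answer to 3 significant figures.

Hyperfocal distance H = f²/(N·c) + f = 180²/(16 × 0.045) + 180 = 32400/0.72 + 180 ≈ 45180.0 mm ≈ 45.18 m.
Near limit Dn = s·(H − f)/(H + s − 2f) = 9100 × (45180.0 − 180) / (45180.0 + 9100 − 2 × 180) = 9100 × 45000.0 / 53920.0 ≈ 7594.6 mm.
Far limit Df = s·(H − f)/(H − s) = 9100 × (45180.0 − 180) / (45180.0 − 9100) = 9100 × 45000.0 / 36080.0 ≈ 11349.8 mm.
Depth of field = Df − Dn = 11349.8 − 7594.6 ≈ 3755.2 mm ≈ 3.76 m.

3.76 m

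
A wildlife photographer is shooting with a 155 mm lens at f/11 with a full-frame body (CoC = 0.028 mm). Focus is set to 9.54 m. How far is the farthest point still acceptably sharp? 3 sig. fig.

10.8 m

Hyperfocal distance H = f²/(N·c) + f = 155²/(11 × 0.028) + 155 = 24025/0.308 + 155 ≈ 78158.2 mm ≈ 78.16 m.
Far limit Df = s·(H − f)/(H − s) = 9540 × (78158.2 − 155) / (78158.2 − 9540) = 9540 × 78003.2 / 68618.2 ≈ 10845 mm ≈ 10.8 m.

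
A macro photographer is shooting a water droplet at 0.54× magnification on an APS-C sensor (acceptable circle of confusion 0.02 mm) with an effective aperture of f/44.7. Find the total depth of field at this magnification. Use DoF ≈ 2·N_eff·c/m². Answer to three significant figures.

6.13 mm

At magnification m, DoF ≈ 2·N_eff·c/m² = 2 × 44.7 × 0.02 / 0.54² = 1.788 / 0.2916 ≈ 6.13 mm.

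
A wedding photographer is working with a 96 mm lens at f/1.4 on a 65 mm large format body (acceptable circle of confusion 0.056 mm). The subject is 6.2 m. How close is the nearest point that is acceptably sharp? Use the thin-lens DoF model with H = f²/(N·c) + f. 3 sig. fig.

Hyperfocal distance H = f²/(N·c) + f = 96²/(1.4 × 0.056) + 96 = 9216/0.0784 + 96 ≈ 117647.0 mm ≈ 117.6 m.
Near limit Dn = s·(H − f)/(H + s − 2f) = 6200 × (117647.0 − 96) / (117647.0 + 6200 − 2 × 96) = 6200 × 117551.0 / 123655.0 ≈ 5893.9 mm ≈ 5.89 m.

5.89 m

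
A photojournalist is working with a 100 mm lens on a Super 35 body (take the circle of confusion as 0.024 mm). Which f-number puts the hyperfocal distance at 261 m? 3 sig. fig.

Rearrange H = f²/(N·c) + f for N: N = f² / ((H − f)·c).
N = 100² / ((261000 − 100) × 0.024) = 10000 / 6262 ≈ 1.60.

f/1.60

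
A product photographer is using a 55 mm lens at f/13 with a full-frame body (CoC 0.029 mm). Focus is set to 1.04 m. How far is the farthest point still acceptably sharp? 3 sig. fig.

Hyperfocal distance H = f²/(N·c) + f = 55²/(13 × 0.029) + 55 = 3025/0.377 + 55 ≈ 8078.9 mm ≈ 8.079 m.
Far limit Df = s·(H − f)/(H − s) = 1040 × (8078.9 − 55) / (8078.9 − 1040) = 1040 × 8023.9 / 7038.9 ≈ 1185.5 mm ≈ 1.19 m.

1.19 m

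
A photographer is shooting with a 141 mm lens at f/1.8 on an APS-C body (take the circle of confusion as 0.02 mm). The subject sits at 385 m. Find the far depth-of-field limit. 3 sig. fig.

1270 m

Hyperfocal distance H = f²/(N·c) + f = 141²/(1.8 × 0.02) + 141 = 19881/0.036 + 141 ≈ 552391.0 mm ≈ 552.4 m.
Far limit Df = s·(H − f)/(H − s) = 385000 × (552391.0 − 141) / (552391.0 − 385000) = 385000 × 552250.0 / 167391.0 ≈ 1270177 mm ≈ 1270 m.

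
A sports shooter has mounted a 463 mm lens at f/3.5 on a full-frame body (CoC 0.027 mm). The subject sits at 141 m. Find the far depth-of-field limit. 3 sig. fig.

150 m

Hyperfocal distance H = f²/(N·c) + f = 463²/(3.5 × 0.027) + 463 = 214369/0.0945 + 463 ≈ 2268918.0 mm ≈ 2269 m.
Far limit Df = s·(H − f)/(H − s) = 141000 × (2268918.0 − 463) / (2268918.0 − 141000) = 141000 × 2268455.0 / 2127918.0 ≈ 150312 mm ≈ 150 m.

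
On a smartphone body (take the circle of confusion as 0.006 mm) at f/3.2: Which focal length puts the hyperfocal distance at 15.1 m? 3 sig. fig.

From H = f²/(N·c) + f, with f ≪ H: f ≈ √(H·N·c) = √(15100 × 3.2 × 0.006) = √289.92 ≈ 17.03 mm.
The +f correction barely moves this — solving exactly, f² + N·c·f − N·c·H = 0 ⇒ f = (−N·c + √((N·c)² + 4·N·c·H))/2 = (−0.0192 + √1159.7)/2 ≈ 17.017 mm, so f ≈ 17.0 mm.

17.0 mm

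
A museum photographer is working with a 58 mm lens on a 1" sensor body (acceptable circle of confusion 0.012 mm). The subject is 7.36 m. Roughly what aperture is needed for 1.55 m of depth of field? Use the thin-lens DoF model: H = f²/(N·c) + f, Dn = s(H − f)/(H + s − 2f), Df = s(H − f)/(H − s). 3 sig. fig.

f/4

Write h = H − f = f²/(N·c). The thin-lens limits are Dn = s·h/(h + (s−f)) and Df = s·h/(h − (s−f)), so DoF = Df − Dn = 2·s·(s−f)·h / (h² − (s−f)²).
That is a quadratic in h: DoF·h² − 2·s·(s−f)·h − DoF·(s−f)² = 0 ⇒ h = (s−f)·(s + √(s² + DoF²)) / DoF = 7302 × (7360 + √(7360² + 1550²)) / 1550 = 7302 × (7360 + 7521.44) / 1550 ≈ 70106 mm.
Then N = f²/(c·h) = 58² / (0.012 × 70106) = 3364 / 841.27 ≈ 4.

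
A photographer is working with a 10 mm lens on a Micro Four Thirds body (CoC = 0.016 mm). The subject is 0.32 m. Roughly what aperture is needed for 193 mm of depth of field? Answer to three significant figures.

Write h = H − f = f²/(N·c). The thin-lens limits are Dn = s·h/(h + (s−f)) and Df = s·h/(h − (s−f)), so DoF = Df − Dn = 2·s·(s−f)·h / (h² − (s−f)²).
That is a quadratic in h: DoF·h² − 2·s·(s−f)·h − DoF·(s−f)² = 0 ⇒ h = (s−f)·(s + √(s² + DoF²)) / DoF = 310 × (320 + √(320² + 193²)) / 193 = 310 × (320 + 373.696) / 193 ≈ 1114.2 mm.
Then N = f²/(c·h) = 10² / (0.016 × 1114.2) = 100 / 17.828 ≈ 5.61.

f/5.61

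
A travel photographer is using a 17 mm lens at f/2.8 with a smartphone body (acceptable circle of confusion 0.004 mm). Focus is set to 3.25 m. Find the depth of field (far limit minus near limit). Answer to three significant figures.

0.827 m

Hyperfocal distance H = f²/(N·c) + f = 17²/(2.8 × 0.004) + 17 = 289/0.0112 + 17 ≈ 25820.6 mm ≈ 25.82 m.
Near limit Dn = s·(H − f)/(H + s − 2f) = 3250 × (25820.6 − 17) / (25820.6 + 3250 − 2 × 17) = 3250 × 25803.6 / 29036.6 ≈ 2888.14 mm.
Far limit Df = s·(H − f)/(H − s) = 3250 × (25820.6 − 17) / (25820.6 − 3250) = 3250 × 25803.6 / 22570.6 ≈ 3715.53 mm.
Depth of field = Df − Dn = 3715.53 − 2888.14 ≈ 827.39 mm ≈ 0.827 m.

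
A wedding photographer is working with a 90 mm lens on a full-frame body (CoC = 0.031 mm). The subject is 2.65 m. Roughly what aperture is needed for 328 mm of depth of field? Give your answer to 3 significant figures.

f/6.29

Write h = H − f = f²/(N·c). The thin-lens limits are Dn = s·h/(h + (s−f)) and Df = s·h/(h − (s−f)), so DoF = Df − Dn = 2·s·(s−f)·h / (h² − (s−f)²).
That is a quadratic in h: DoF·h² − 2·s·(s−f)·h − DoF·(s−f)² = 0 ⇒ h = (s−f)·(s + √(s² + DoF²)) / DoF = 2560 × (2650 + √(2650² + 328²)) / 328 = 2560 × (2650 + 2670.22) / 328 ≈ 41524 mm.
Then N = f²/(c·h) = 90² / (0.031 × 41524) = 8100 / 1287.2 ≈ 6.29.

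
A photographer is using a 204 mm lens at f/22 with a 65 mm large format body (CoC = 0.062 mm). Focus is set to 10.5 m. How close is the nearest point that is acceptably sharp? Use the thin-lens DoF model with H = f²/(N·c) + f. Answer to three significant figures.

Hyperfocal distance H = f²/(N·c) + f = 204²/(22 × 0.062) + 204 = 41616/1.364 + 204 ≈ 30714.3 mm ≈ 30.71 m.
Near limit Dn = s·(H − f)/(H + s − 2f) = 10500 × (30714.3 − 204) / (30714.3 + 10500 − 2 × 204) = 10500 × 30510.3 / 40806.3 ≈ 7850.7 mm ≈ 7.85 m.

7.85 m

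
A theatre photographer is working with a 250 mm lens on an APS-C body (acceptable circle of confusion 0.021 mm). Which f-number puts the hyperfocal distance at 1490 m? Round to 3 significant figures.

Rearrange H = f²/(N·c) + f for N: N = f² / ((H − f)·c).
N = 250² / ((1490000 − 250) × 0.021) = 62500 / 31285 ≈ 2.00.

f/2.00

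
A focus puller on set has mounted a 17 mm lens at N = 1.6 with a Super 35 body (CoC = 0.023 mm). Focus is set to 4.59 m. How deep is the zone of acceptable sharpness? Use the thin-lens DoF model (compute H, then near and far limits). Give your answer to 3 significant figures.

8.09 m

Hyperfocal distance H = f²/(N·c) + f = 17²/(1.6 × 0.023) + 17 = 289/0.0368 + 17 ≈ 7870.3 mm ≈ 7.870 m.
Near limit Dn = s·(H − f)/(H + s − 2f) = 4590 × (7870.3 − 17) / (7870.3 + 4590 − 2 × 17) = 4590 × 7853.3 / 12426.3 ≈ 2900.8 mm.
Far limit Df = s·(H − f)/(H − s) = 4590 × (7870.3 − 17) / (7870.3 − 4590) = 4590 × 7853.3 / 3280.3 ≈ 10988.9 mm.
Depth of field = Df − Dn = 10988.9 − 2900.8 ≈ 8088.1 mm ≈ 8.09 m.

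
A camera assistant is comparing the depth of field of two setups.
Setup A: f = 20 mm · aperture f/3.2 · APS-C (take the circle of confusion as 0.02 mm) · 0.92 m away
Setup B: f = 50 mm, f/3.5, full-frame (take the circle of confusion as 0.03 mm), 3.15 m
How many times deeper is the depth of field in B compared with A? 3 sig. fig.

Setup A: H = 20²/(3.2×0.02) + 20 ≈ 6270.0 mm; DoF = Df − Dn = 1074.77 − 804.20 ≈ 270.57 mm.
Setup B: H = 50²/(3.5×0.03) + 50 ≈ 23859.5 mm; DoF = Df − Dn = 3621.52 − 2787.12 ≈ 834.40 mm.
Ratio = 834.40 / 270.57 ≈ 3.08.

3.08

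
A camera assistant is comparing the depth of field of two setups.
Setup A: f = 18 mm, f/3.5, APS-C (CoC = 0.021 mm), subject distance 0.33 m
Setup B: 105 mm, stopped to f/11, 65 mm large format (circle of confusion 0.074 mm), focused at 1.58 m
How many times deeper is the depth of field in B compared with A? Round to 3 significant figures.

7.42

Setup A: H = 18²/(3.5×0.021) + 18 ≈ 4426.2 mm; DoF = Df − Dn = 355.136 − 308.187 ≈ 46.949 mm.
Setup B: H = 105²/(11×0.074) + 105 ≈ 13649.2 mm; DoF = Df − Dn = 1773.09 − 1424.83 ≈ 348.26 mm.
Ratio = 348.26 / 46.949 ≈ 7.42.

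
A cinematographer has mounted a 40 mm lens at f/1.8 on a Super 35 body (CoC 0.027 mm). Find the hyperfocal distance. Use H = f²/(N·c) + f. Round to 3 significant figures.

33.0 m

Hyperfocal distance H = f²/(N·c) + f = 40²/(1.8 × 0.027) + 40 = 1600/0.0486 + 40 ≈ 32961.8 mm ≈ 33.0 m.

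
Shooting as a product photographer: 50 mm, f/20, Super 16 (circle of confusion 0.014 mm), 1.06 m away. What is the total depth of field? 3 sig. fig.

243 mm

Hyperfocal distance H = f²/(N·c) + f = 50²/(20 × 0.014) + 50 = 2500/0.28 + 50 ≈ 8978.6 mm ≈ 8.979 m.
Near limit Dn = s·(H − f)/(H + s − 2f) = 1060 × (8978.6 − 50) / (8978.6 + 1060 − 2 × 50) = 1060 × 8928.6 / 9938.6 ≈ 952.28 mm.
Far limit Df = s·(H − f)/(H − s) = 1060 × (8978.6 − 50) / (8978.6 − 1060) = 1060 × 8928.6 / 7918.6 ≈ 1195.20 mm.
Depth of field = Df − Dn = 1195.20 − 952.28 ≈ 242.92 mm.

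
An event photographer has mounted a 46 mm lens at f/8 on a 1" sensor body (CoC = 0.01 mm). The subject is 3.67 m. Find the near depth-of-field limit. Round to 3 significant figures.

3.23 m

Hyperfocal distance H = f²/(N·c) + f = 46²/(8 × 0.01) + 46 = 2116/0.08 + 46 ≈ 26496.0 mm ≈ 26.50 m.
Near limit Dn = s·(H − f)/(H + s − 2f) = 3670 × (26496.0 − 46) / (26496.0 + 3670 − 2 × 46) = 3670 × 26450.0 / 30074.0 ≈ 3227.8 mm ≈ 3.23 m.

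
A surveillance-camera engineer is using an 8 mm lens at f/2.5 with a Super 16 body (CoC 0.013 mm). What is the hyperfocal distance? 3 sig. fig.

Hyperfocal distance H = f²/(N·c) + f = 8²/(2.5 × 0.013) + 8 = 64/0.0325 + 8 ≈ 1977.2 mm ≈ 1.98 m.

1.98 m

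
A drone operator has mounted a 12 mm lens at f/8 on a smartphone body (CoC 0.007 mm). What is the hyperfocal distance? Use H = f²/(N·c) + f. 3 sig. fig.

Hyperfocal distance H = f²/(N·c) + f = 12²/(8 × 0.007) + 12 = 144/0.056 + 12 ≈ 2583.4 mm ≈ 2.58 m.

2.58 m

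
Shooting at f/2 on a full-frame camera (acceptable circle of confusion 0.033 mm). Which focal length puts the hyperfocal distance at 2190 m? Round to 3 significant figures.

From H = f²/(N·c) + f, with f ≪ H: f ≈ √(H·N·c) = √(2190000 × 2 × 0.033) = √144540 ≈ 380.2 mm.
The +f correction barely moves this — solving exactly, f² + N·c·f − N·c·H = 0 ⇒ f = (−N·c + √((N·c)² + 4·N·c·H))/2 = (−0.066 + √578160)/2 ≈ 380.15 mm, so f ≈ 380 mm.

380 mm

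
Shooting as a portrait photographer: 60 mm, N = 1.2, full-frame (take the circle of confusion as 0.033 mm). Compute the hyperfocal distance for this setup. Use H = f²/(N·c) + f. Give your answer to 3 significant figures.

Hyperfocal distance H = f²/(N·c) + f = 60²/(1.2 × 0.033) + 60 = 3600/0.0396 + 60 ≈ 90969.1 mm ≈ 91.0 m.

91.0 m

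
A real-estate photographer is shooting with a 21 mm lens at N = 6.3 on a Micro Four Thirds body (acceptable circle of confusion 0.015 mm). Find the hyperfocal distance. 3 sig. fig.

4.69 m

Hyperfocal distance H = f²/(N·c) + f = 21²/(6.3 × 0.015) + 21 = 441/0.0945 + 21 ≈ 4687.7 mm ≈ 4.69 m.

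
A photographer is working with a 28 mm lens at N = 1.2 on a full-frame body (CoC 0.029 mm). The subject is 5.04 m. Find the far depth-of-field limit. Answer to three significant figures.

6.48 m

Hyperfocal distance H = f²/(N·c) + f = 28²/(1.2 × 0.029) + 28 = 784/0.0348 + 28 ≈ 22556.7 mm ≈ 22.56 m.
Far limit Df = s·(H − f)/(H − s) = 5040 × (22556.7 − 28) / (22556.7 − 5040) = 5040 × 22528.7 / 17516.7 ≈ 6482.1 mm ≈ 6.48 m.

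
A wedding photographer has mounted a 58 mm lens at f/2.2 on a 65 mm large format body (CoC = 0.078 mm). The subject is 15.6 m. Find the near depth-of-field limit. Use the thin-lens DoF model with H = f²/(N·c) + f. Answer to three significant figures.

Hyperfocal distance H = f²/(N·c) + f = 58²/(2.2 × 0.078) + 58 = 3364/0.1716 + 58 ≈ 19661.7 mm ≈ 19.66 m.
Near limit Dn = s·(H − f)/(H + s − 2f) = 15600 × (19661.7 − 58) / (19661.7 + 15600 − 2 × 58) = 15600 × 19603.7 / 35145.7 ≈ 8701.4 mm ≈ 8.70 m.

8.70 m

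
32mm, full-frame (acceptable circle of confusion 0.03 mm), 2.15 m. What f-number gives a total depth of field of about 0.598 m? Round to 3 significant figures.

Write h = H − f = f²/(N·c). The thin-lens limits are Dn = s·h/(h + (s−f)) and Df = s·h/(h − (s−f)), so DoF = Df − Dn = 2·s·(s−f)·h / (h² − (s−f)²).
That is a quadratic in h: DoF·h² − 2·s·(s−f)·h − DoF·(s−f)² = 0 ⇒ h = (s−f)·(s + √(s² + DoF²)) / DoF = 2118 × (2150 + √(2150² + 598²)) / 598 = 2118 × (2150 + 2231.61) / 598 ≈ 15519 mm.
Then N = f²/(c·h) = 32² / (0.03 × 15519) = 1024 / 465.56 ≈ 2.20.

f/2.20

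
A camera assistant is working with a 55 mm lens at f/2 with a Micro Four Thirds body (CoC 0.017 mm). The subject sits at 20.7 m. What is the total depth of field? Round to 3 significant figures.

10.2 m

Hyperfocal distance H = f²/(N·c) + f = 55²/(2 × 0.017) + 55 = 3025/0.034 + 55 ≈ 89025.6 mm ≈ 89.03 m.
Near limit Dn = s·(H − f)/(H + s − 2f) = 20700 × (89025.6 − 55) / (89025.6 + 20700 − 2 × 55) = 20700 × 88970.6 / 109615.6 ≈ 16801 mm.
Far limit Df = s·(H − f)/(H − s) = 20700 × (89025.6 − 55) / (89025.6 − 20700) = 20700 × 88970.6 / 68325.6 ≈ 26955 mm.
Depth of field = Df − Dn = 26955 − 16801 ≈ 10154 mm ≈ 10.2 m.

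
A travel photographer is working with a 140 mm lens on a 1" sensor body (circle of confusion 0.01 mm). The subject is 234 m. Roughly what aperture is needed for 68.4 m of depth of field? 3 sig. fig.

f/1.20

Write h = H − f = f²/(N·c). The thin-lens limits are Dn = s·h/(h + (s−f)) and Df = s·h/(h − (s−f)), so DoF = Df − Dn = 2·s·(s−f)·h / (h² − (s−f)²).
That is a quadratic in h: DoF·h² − 2·s·(s−f)·h − DoF·(s−f)² = 0 ⇒ h = (s−f)·(s + √(s² + DoF²)) / DoF = 233860 × (234000 + √(234000² + 68400²)) / 68400 = 233860 × (234000 + 243792) / 68400 ≈ 1633574 mm.
Then N = f²/(c·h) = 140² / (0.01 × 1633574) = 19600 / 16336 ≈ 1.20.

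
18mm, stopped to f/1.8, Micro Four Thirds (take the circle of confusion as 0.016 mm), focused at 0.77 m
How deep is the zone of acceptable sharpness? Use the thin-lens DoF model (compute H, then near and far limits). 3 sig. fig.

Hyperfocal distance H = f²/(N·c) + f = 18²/(1.8 × 0.016) + 18 = 324/0.0288 + 18 ≈ 11268.0 mm ≈ 11.27 m.
Near limit Dn = s·(H − f)/(H + s − 2f) = 770 × (11268.0 − 18) / (11268.0 + 770 − 2 × 18) = 770 × 11250.0 / 12002.0 ≈ 721.75 mm.
Far limit Df = s·(H − f)/(H − s) = 770 × (11268.0 − 18) / (11268.0 − 770) = 770 × 11250.0 / 10498.0 ≈ 825.16 mm.
Depth of field = Df − Dn = 825.16 − 721.75 ≈ 103.41 mm.

103 mm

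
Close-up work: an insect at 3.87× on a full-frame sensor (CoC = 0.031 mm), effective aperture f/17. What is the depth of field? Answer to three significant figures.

At magnification m, DoF ≈ 2·N_eff·c/m² = 2 × 17 × 0.031 / 3.87² = 1.054 / 14.98 ≈ 0.0704 mm.

0.0704 mm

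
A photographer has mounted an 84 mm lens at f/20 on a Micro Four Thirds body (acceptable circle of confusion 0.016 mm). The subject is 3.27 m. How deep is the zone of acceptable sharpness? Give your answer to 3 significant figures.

0.965 m

Hyperfocal distance H = f²/(N·c) + f = 84²/(20 × 0.016) + 84 = 7056/0.32 + 84 ≈ 22134.0 mm ≈ 22.13 m.
Near limit Dn = s·(H − f)/(H + s − 2f) = 3270 × (22134.0 − 84) / (22134.0 + 3270 − 2 × 84) = 3270 × 22050.0 / 25236.0 ≈ 2857.17 mm.
Far limit Df = s·(H − f)/(H − s) = 3270 × (22134.0 − 84) / (22134.0 − 3270) = 3270 × 22050.0 / 18864.0 ≈ 3822.28 mm.
Depth of field = Df − Dn = 3822.28 − 2857.17 ≈ 965.11 mm ≈ 0.965 m.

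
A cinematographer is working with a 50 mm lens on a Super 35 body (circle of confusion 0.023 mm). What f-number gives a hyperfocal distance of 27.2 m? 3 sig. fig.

f/4

Rearrange H = f²/(N·c) + f for N: N = f² / ((H − f)·c).
N = 50² / ((27200 − 50) × 0.023) = 2500 / 624.5 ≈ 4.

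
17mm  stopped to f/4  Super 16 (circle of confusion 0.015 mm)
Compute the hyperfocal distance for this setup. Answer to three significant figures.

Hyperfocal distance H = f²/(N·c) + f = 17²/(4 × 0.015) + 17 = 289/0.06 + 17 ≈ 4833.7 mm ≈ 4.83 m.

4.83 m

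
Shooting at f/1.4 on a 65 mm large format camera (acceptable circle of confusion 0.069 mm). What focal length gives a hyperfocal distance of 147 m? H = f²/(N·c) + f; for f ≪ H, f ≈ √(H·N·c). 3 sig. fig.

119 mm

From H = f²/(N·c) + f, with f ≪ H: f ≈ √(H·N·c) = √(147000 × 1.4 × 0.069) = √14200 ≈ 119.2 mm.
The +f correction barely moves this — solving exactly, f² + N·c·f − N·c·H = 0 ⇒ f = (−N·c + √((N·c)² + 4·N·c·H))/2 = (−0.0966 + √56801)/2 ≈ 119.12 mm, so f ≈ 119 mm.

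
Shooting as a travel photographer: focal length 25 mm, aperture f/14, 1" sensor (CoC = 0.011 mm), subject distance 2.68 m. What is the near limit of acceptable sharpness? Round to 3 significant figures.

1.62 m

Hyperfocal distance H = f²/(N·c) + f = 25²/(14 × 0.011) + 25 = 625/0.154 + 25 ≈ 4083.4 mm ≈ 4.083 m.
Near limit Dn = s·(H − f)/(H + s − 2f) = 2680 × (4083.4 − 25) / (4083.4 + 2680 − 2 × 25) = 2680 × 4058.4 / 6713.4 ≈ 1620.1 mm ≈ 1.62 m.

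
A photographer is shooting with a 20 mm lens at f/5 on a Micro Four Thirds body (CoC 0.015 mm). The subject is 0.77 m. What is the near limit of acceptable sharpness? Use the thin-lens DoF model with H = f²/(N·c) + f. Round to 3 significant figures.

0.675 m

Hyperfocal distance H = f²/(N·c) + f = 20²/(5 × 0.015) + 20 = 400/0.075 + 20 ≈ 5353.3 mm ≈ 5.353 m.
Near limit Dn = s·(H − f)/(H + s − 2f) = 770 × (5353.3 − 20) / (5353.3 + 770 − 2 × 20) = 770 × 5333.3 / 6083.3 ≈ 675.07 mm ≈ 0.675 m.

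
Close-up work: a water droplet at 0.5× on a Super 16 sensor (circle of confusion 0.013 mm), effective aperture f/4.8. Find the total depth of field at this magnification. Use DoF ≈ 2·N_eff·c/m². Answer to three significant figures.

0.499 mm

At magnification m, DoF ≈ 2·N_eff·c/m² = 2 × 4.8 × 0.013 / 0.5² = 0.1248 / 0.25 ≈ 0.499 mm.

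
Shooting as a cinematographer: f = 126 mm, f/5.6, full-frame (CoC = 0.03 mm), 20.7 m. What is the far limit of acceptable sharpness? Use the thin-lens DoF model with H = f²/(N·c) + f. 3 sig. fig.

Hyperfocal distance H = f²/(N·c) + f = 126²/(5.6 × 0.03) + 126 = 15876/0.168 + 126 ≈ 94626.0 mm ≈ 94.63 m.
Far limit Df = s·(H − f)/(H − s) = 20700 × (94626.0 − 126) / (94626.0 − 20700) = 20700 × 94500.0 / 73926.0 ≈ 26461 mm ≈ 26.5 m.

26.5 m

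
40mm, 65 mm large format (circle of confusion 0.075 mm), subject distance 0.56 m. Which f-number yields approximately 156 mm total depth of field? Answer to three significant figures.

f/5.61

Write h = H − f = f²/(N·c). The thin-lens limits are Dn = s·h/(h + (s−f)) and Df = s·h/(h − (s−f)), so DoF = Df − Dn = 2·s·(s−f)·h / (h² − (s−f)²).
That is a quadratic in h: DoF·h² − 2·s·(s−f)·h − DoF·(s−f)² = 0 ⇒ h = (s−f)·(s + √(s² + DoF²)) / DoF = 520 × (560 + √(560² + 156²)) / 156 = 520 × (560 + 581.323) / 156 ≈ 3804.4 mm.
Then N = f²/(c·h) = 40² / (0.075 × 3804.4) = 1600 / 285.33 ≈ 5.61.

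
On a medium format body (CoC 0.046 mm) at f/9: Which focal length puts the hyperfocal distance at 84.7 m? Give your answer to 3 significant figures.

From H = f²/(N·c) + f, with f ≪ H: f ≈ √(H·N·c) = √(84700 × 9 × 0.046) = √35066 ≈ 187.3 mm.
The +f correction barely moves this — solving exactly, f² + N·c·f − N·c·H = 0 ⇒ f = (−N·c + √((N·c)² + 4·N·c·H))/2 = (−0.414 + √140263)/2 ≈ 187.05 mm, so f ≈ 187 mm.

187 mm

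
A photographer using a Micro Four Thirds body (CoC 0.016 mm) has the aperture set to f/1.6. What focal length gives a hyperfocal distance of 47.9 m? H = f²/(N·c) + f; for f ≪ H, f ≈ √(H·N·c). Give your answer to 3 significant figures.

From H = f²/(N·c) + f, with f ≪ H: f ≈ √(H·N·c) = √(47900 × 1.6 × 0.016) = √1226.2 ≈ 35.02 mm.
The +f correction barely moves this — solving exactly, f² + N·c·f − N·c·H = 0 ⇒ f = (−N·c + √((N·c)² + 4·N·c·H))/2 = (−0.0256 + √4905.0)/2 ≈ 35.005 mm, so f ≈ 35.0 mm.

35.0 mm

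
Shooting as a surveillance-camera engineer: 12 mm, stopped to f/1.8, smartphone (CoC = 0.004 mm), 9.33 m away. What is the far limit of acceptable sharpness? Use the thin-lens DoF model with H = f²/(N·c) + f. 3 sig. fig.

Hyperfocal distance H = f²/(N·c) + f = 12²/(1.8 × 0.004) + 12 = 144/0.0072 + 12 ≈ 20012.0 mm ≈ 20.01 m.
Far limit Df = s·(H − f)/(H − s) = 9330 × (20012.0 − 12) / (20012.0 − 9330) = 9330 × 20000.0 / 10682.0 ≈ 17469 mm ≈ 17.5 m.

17.5 m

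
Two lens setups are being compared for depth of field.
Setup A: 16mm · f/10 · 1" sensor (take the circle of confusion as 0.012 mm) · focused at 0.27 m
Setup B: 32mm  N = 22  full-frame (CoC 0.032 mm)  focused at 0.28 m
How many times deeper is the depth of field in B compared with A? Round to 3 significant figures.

1.51

Setup A: H = 16²/(10×0.012) + 16 ≈ 2149.3 mm; DoF = Df − Dn = 306.492 − 241.273 ≈ 65.219 mm.
Setup B: H = 32²/(22×0.032) + 32 ≈ 1486.5 mm; DoF = Df − Dn = 337.553 − 239.214 ≈ 98.339 mm.
Ratio = 98.339 / 65.219 ≈ 1.51.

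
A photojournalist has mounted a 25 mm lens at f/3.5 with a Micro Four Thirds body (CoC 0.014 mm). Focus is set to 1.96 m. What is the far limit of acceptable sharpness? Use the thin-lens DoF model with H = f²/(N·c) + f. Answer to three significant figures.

2.31 m

Hyperfocal distance H = f²/(N·c) + f = 25²/(3.5 × 0.014) + 25 = 625/0.049 + 25 ≈ 12780.1 mm ≈ 12.78 m.
Far limit Df = s·(H − f)/(H − s) = 1960 × (12780.1 − 25) / (12780.1 − 1960) = 1960 × 12755.1 / 10820.1 ≈ 2310.5 mm ≈ 2.31 m.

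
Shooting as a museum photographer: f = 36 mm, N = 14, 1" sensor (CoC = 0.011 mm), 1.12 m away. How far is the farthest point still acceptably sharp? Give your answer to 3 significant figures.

1.29 m

Hyperfocal distance H = f²/(N·c) + f = 36²/(14 × 0.011) + 36 = 1296/0.154 + 36 ≈ 8451.6 mm ≈ 8.452 m.
Far limit Df = s·(H − f)/(H − s) = 1120 × (8451.6 − 36) / (8451.6 − 1120) = 1120 × 8415.6 / 7331.6 ≈ 1285.6 mm ≈ 1.29 m.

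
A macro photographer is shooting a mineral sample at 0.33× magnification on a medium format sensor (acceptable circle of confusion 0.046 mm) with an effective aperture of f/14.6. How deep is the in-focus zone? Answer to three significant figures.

At magnification m, DoF ≈ 2·N_eff·c/m² = 2 × 14.6 × 0.046 / 0.33² = 1.343 / 0.1089 ≈ 12.3 mm.

12.3 mm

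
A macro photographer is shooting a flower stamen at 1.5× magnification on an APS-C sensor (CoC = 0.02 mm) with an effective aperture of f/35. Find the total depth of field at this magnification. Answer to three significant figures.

0.622 mm

At magnification m, DoF ≈ 2·N_eff·c/m² = 2 × 35 × 0.02 / 1.5² = 1.4 / 2.25 ≈ 0.622 mm.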